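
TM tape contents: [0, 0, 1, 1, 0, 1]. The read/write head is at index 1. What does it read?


Tape: [0, 0, 1, 1, 0, 1]
Positions: 0 1 2 3 4 5
Values:    0 0 1 1 0 1
Head at position 1
tape[1] = 0

0


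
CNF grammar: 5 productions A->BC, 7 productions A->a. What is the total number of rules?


CNF allows two rule forms:
  A -> BC (binary): 5 rules
  A -> a (terminal): 7 rules
Total = 5 + 7 = 12

12


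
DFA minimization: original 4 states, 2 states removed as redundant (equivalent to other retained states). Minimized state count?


Original DFA: 4 states
Redundant states removed: 2
Minimized states = original - removed
= 4 - 2
= 2

2


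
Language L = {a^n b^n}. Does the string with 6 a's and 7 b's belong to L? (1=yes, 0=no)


Language requires equal numbers of a's and b's
PDA pushes for each 'a', pops for each 'b'
Number of a's = 6
Number of b's = 7
6 != 7 -> Reject

0


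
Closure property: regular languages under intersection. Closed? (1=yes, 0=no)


Regular languages are closed under:
- Union (DFA product construction)
- Intersection (DFA product construction)
- Complement (swap accept/reject states)
- Concatenation (NFA construction)
- Kleene star (NFA construction)
intersection is in this list
Therefore: closed

1


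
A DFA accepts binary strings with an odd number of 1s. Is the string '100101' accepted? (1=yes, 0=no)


DFA has 2 states: q_even (start, accept=no) and q_odd
Processing string '100101' character by character:
  Position 0: read '1', 1-count=1 -> q_odd
  Position 1: read '0', 1-count=1 -> q_odd (no change)
  Position 2: read '0', 1-count=1 -> q_odd (no change)
  Position 3: read '1', 1-count=2 -> q_even
  Position 4: read '0', 1-count=2 -> q_even (no change)
  Position 5: read '1', 1-count=3 -> q_odd
Final state: q_odd, total 1s = 3 (odd); the DFA requires an odd count -> accept

1


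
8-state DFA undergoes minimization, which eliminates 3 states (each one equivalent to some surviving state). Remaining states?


Original DFA: 8 states
Redundant states removed: 3
Minimized states = original - removed
= 8 - 3
= 5

5


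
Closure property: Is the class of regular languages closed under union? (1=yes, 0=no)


Regular languages are closed under all standard operations:
- Union: Yes (product construction)
- Intersection: Yes (product construction)
- Complement: Yes (swap accept/reject)
- Concatenation: Yes (NFA construction)
Operation: union -> Closed

1


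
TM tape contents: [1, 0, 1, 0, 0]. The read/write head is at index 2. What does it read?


Tape: [1, 0, 1, 0, 0]
Positions: 0 1 2 3 4
Values:    1 0 1 0 0
Head at position 2
tape[2] = 1

1


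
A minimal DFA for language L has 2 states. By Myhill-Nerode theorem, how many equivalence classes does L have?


Myhill-Nerode theorem:
Number of equivalence classes = number of states in minimal DFA
Minimal DFA states = 2
Therefore equivalence classes = 2

2


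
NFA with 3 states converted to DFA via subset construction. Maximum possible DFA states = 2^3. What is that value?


NFA has 3 states
Subset construction: each DFA state = subset of NFA states
Maximum subsets = 2^3
2^3 = 8

8


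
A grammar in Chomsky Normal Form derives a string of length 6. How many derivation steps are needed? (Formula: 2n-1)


Chomsky Normal Form derivation:
String length n = 6
Each step either:
  - Splits a nonterminal into two (n-1 such steps)
  - Converts a nonterminal to terminal (n such steps)
Total = (n-1) + n = 2n - 1
= 2(6) - 1
= 12 - 1
= 11

11


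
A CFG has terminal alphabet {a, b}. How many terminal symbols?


Terminal symbols: a, b
Counting each: a (#1), b (#2)
Total = 2

2


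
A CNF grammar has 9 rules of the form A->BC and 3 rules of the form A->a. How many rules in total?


CNF allows two rule forms:
  A -> BC (binary): 9 rules
  A -> a (terminal): 3 rules
Total = 9 + 3 = 12

12


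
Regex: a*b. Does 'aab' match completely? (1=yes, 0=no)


Pattern: a*b
String: 'aab'
Pattern requires: zero or more 'a's followed by exactly one 'b'
Found 2 leading 'a's
Remaining: 'b'
Remaining is exactly 'b' -> match
Result: 1

1


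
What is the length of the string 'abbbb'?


String: 'abbbb'
Counting characters:
  'a' appears 1 time(s)
  'b' appears 4 time(s)
Total length = 1 + 4 = 5

5


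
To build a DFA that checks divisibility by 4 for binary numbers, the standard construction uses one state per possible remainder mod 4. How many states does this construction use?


Divisibility by 4 is tracked via the remainder mod 4: 0, 1, ..., 3
The construction assigns one state to each remainder
Number of remainders = 4

4


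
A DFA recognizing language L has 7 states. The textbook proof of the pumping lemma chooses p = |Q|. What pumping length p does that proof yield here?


Pumping lemma for regular languages (standard proof):
Take p = |Q|, the number of DFA states.
Any string of length >= |Q| passes through |Q|+1 states while reading its first |Q| symbols,
so by pigeonhole some state repeats, giving the loop that can be pumped.
Here |Q| = 7
Therefore the proof uses p = 7

7


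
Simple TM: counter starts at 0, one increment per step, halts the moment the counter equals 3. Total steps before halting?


Counter starts at 0. Counting sequence:
  Step 1: counter = 1
  Step 2: counter = 2
  Step 3: counter = 3
Counter reached 3 -> halt
Total steps = 3

3


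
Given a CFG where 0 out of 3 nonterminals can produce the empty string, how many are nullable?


Nonterminals: {S, A, B}
A nonterminal is nullable if it can derive epsilon
Counting nullable nonterminals: 0
Total nullable = 0

0


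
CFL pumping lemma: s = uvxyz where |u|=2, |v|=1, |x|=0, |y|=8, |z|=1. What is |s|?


|s| = |u| + |v| + |x| + |y| + |z|
= 2 + 1 + 0 + 8 + 1
= 3 + 0 + 9
= 3 + 9
= 12

12


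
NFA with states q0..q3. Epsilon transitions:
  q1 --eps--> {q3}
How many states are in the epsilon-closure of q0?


Starting from q0
Initialize closure = {q0}
q0 has no outgoing epsilon transitions -> nothing to add
Final closure: {q0}
Size = 1

1


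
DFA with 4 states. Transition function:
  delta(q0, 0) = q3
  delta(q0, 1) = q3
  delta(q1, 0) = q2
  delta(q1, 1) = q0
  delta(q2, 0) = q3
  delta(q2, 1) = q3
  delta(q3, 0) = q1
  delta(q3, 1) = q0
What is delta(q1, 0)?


Looking up transition function:
delta(q1, 0) in the table
Row: q1, Column: 0
Result: q2

q2


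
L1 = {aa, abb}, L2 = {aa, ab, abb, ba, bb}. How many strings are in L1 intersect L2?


L1 = {aa, abb}
L2 = {aa, ab, abb, ba, bb}
Checking each string in L1 against L2:
  'aa': in L2? Yes
  'abb': in L2? Yes
Intersection = {aa, abb}
|L1 ∩ L2| = 2

2


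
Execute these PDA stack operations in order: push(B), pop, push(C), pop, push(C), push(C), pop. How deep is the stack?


Tracing stack operations:
  push(B) -> stack = [B], depth=1
  pop -> removed B, stack = [], depth=0
  push(C) -> stack = [C], depth=1
  pop -> removed C, stack = [], depth=0
  push(C) -> stack = [C], depth=1
  push(C) -> stack = [C,C], depth=2
  pop -> removed C, stack = [C], depth=1
Final depth = 1

1


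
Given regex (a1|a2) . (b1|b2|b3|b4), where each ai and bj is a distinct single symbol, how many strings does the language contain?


First group: 2 alternatives
Second group: 4 alternatives
Concatenation: each choice from group 1 pairs with each from group 2
Total = 2 x 4 = 8

8


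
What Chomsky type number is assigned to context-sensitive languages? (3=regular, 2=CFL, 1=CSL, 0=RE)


Chomsky hierarchy levels:
  Type 3: Regular (DFA/NFA/regex)
  Type 2: Context-free (PDA)
  Type 1: Context-sensitive
  Type 0: Recursively enumerable (TM)
'context-sensitive' corresponds to Type 1

1


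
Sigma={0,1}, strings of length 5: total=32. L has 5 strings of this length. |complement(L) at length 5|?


Alphabet: {0,1}
String length: 5
Total strings of length 5 = 2^5 = 32
Strings in L = 5
Complement = total - |L|
= 32 - 5
= 27

27


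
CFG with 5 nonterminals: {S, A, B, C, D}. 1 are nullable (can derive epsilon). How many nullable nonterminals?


Nonterminals: {S, A, B, C, D}
A nonterminal is nullable if it can derive epsilon
Counting nullable nonterminals: 1
Total nullable = 1

1


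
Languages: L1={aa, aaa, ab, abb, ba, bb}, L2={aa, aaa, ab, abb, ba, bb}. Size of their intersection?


L1 = {aa, aaa, ab, abb, ba, bb}
L2 = {aa, aaa, ab, abb, ba, bb}
Checking each string in L1 against L2:
  'aa': in L2? Yes
  'aaa': in L2? Yes
  'ab': in L2? Yes
  'abb': in L2? Yes
  'ba': in L2? Yes
  'bb': in L2? Yes
Intersection = {aa, aaa, ab, abb, ba, bb}
|L1 ∩ L2| = 6

6


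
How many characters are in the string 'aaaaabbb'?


String: 'aaaaabbb'
Counting characters:
  'a' appears 5 time(s)
  'b' appears 3 time(s)
Total length = 5 + 3 = 8

8


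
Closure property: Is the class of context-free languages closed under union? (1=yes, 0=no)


CFL closure properties:
  Closed under: union, concatenation, Kleene star
  NOT closed under: intersection, complement
Operation 'union' is in closed list -> Yes (closed)

1


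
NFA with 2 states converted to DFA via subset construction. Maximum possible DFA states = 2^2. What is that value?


NFA has 2 states
Subset construction: each DFA state = subset of NFA states
Maximum subsets = 2^2
2^2 = 4

4


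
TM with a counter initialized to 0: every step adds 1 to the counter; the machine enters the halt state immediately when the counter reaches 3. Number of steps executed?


Counter starts at 0. Counting sequence:
  Step 1: counter = 1
  Step 2: counter = 2
  Step 3: counter = 3
Counter reached 3 -> halt
Total steps = 3

3


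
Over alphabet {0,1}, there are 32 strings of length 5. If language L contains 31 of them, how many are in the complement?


Alphabet: {0,1}
String length: 5
Total strings of length 5 = 2^5 = 32
Strings in L = 31
Complement = total - |L|
= 32 - 31
= 1

1


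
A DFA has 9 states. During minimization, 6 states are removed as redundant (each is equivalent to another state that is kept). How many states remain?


Original DFA: 9 states
Redundant states removed: 6
Minimized states = original - removed
= 9 - 6
= 3

3


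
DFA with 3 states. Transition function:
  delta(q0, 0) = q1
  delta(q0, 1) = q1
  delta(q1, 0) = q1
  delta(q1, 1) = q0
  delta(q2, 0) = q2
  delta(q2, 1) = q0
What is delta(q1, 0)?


Looking up transition function:
delta(q1, 0) in the table
Row: q1, Column: 0
Result: q1

q1


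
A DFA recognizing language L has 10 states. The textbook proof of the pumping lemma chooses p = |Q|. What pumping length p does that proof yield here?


Pumping lemma for regular languages (standard proof):
Take p = |Q|, the number of DFA states.
Any string of length >= |Q| passes through |Q|+1 states while reading its first |Q| symbols,
so by pigeonhole some state repeats, giving the loop that can be pumped.
Here |Q| = 10
Therefore the proof uses p = 10

10


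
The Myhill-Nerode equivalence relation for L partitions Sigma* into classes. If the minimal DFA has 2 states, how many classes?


Myhill-Nerode theorem:
Number of equivalence classes = number of states in minimal DFA
Minimal DFA states = 2
Therefore equivalence classes = 2

2


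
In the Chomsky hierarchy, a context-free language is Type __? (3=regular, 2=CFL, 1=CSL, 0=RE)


Chomsky hierarchy levels:
  Type 3: Regular (DFA/NFA/regex)
  Type 2: Context-free (PDA)
  Type 1: Context-sensitive
  Type 0: Recursively enumerable (TM)
'context-free' corresponds to Type 2

2


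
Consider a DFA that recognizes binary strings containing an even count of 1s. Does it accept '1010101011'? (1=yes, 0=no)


DFA has 2 states: q_even (start, accept=yes) and q_odd
Processing string '1010101011' character by character:
  Position 0: read '1', 1-count=1 -> q_odd
  Position 1: read '0', 1-count=1 -> q_odd (no change)
  Position 2: read '1', 1-count=2 -> q_even
  Position 3: read '0', 1-count=2 -> q_even (no change)
  Position 4: read '1', 1-count=3 -> q_odd
  Position 5: read '0', 1-count=3 -> q_odd (no change)
  Position 6: read '1', 1-count=4 -> q_even
  Position 7: read '0', 1-count=4 -> q_even (no change)
  Position 8: read '1', 1-count=5 -> q_odd
  Position 9: read '1', 1-count=6 -> q_even
Final state: q_even, total 1s = 6 (even); the DFA requires an even count -> accept

1


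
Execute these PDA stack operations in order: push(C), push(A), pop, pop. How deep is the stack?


Tracing stack operations:
  push(C) -> stack = [C], depth=1
  push(A) -> stack = [C,A], depth=2
  pop -> removed A, stack = [C], depth=1
  pop -> removed C, stack = [], depth=0
Final depth = 0

0


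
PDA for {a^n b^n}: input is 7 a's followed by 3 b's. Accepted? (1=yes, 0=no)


Language requires equal numbers of a's and b's
PDA pushes for each 'a', pops for each 'b'
Number of a's = 7
Number of b's = 3
7 != 3 -> Reject

0


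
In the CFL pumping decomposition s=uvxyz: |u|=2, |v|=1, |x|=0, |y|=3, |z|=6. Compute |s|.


|s| = |u| + |v| + |x| + |y| + |z|
= 2 + 1 + 0 + 3 + 6
= 3 + 0 + 9
= 3 + 9
= 12

12


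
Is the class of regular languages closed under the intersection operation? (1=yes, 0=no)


Regular languages are closed under:
- Union (DFA product construction)
- Intersection (DFA product construction)
- Complement (swap accept/reject states)
- Concatenation (NFA construction)
- Kleene star (NFA construction)
intersection is in this list
Therefore: closed

1


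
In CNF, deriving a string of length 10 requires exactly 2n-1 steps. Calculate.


Chomsky Normal Form derivation:
String length n = 10
Each step either:
  - Splits a nonterminal into two (n-1 such steps)
  - Converts a nonterminal to terminal (n such steps)
Total = (n-1) + n = 2n - 1
= 2(10) - 1
= 20 - 1
= 19

19


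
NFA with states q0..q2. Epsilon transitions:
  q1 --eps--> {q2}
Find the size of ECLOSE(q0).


Starting from q0
Initialize closure = {q0}
q0 has no outgoing epsilon transitions -> nothing to add
Final closure: {q0}
Size = 1

1


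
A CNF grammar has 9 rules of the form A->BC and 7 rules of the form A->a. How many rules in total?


CNF allows two rule forms:
  A -> BC (binary): 9 rules
  A -> a (terminal): 7 rules
Total = 9 + 7 = 16

16


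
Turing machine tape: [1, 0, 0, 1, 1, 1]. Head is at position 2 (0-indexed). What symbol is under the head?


Tape: [1, 0, 0, 1, 1, 1]
Positions: 0 1 2 3 4 5
Values:    1 0 0 1 1 1
Head at position 2
tape[2] = 0

0


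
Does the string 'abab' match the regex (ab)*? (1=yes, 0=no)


Pattern: (ab)*
String: 'abab'
Pattern requires: zero or more repetitions of 'ab'
Pairs: ['ab', 'ab']
All pairs are 'ab'? Yes
Result: 1

1


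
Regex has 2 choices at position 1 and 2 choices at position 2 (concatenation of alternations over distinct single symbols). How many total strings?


First group: 2 alternatives
Second group: 2 alternatives
Concatenation: each choice from group 1 pairs with each from group 2
Total = 2 x 2 = 4

4


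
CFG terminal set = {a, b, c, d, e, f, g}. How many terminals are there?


Terminal symbols: a, b, c, d, e, f, g
Counting each: a (#1), b (#2), c (#3), d (#4), e (#5), f (#6), g (#7)
Total = 7

7


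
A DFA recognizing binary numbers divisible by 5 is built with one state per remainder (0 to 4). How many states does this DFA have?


Divisibility by 5 is tracked via the remainder mod 5: 0, 1, ..., 4
The construction assigns one state to each remainder
Number of remainders = 5

5


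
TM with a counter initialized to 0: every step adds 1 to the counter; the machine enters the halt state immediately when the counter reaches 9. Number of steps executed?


Counter starts at 0. Counting sequence:
  Step 1: counter = 1
  Step 2: counter = 2
  Step 3: counter = 3
  Step 4: counter = 4
  Step 5: counter = 5
  Step 6: counter = 6
  ...
  Step 9: counter = 9
Counter reached 9 -> halt
Total steps = 9

9


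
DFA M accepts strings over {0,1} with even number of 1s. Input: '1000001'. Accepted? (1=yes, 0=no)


DFA has 2 states: q_even (start, accept=yes) and q_odd
Processing string '1000001' character by character:
  Position 0: read '1', 1-count=1 -> q_odd
  Position 1: read '0', 1-count=1 -> q_odd (no change)
  Position 2: read '0', 1-count=1 -> q_odd (no change)
  Position 3: read '0', 1-count=1 -> q_odd (no change)
  Position 4: read '0', 1-count=1 -> q_odd (no change)
  Position 5: read '0', 1-count=1 -> q_odd (no change)
  Position 6: read '1', 1-count=2 -> q_even
Final state: q_even, total 1s = 2 (even); the DFA requires an even count -> accept

1


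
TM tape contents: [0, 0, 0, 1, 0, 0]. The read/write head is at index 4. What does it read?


Tape: [0, 0, 0, 1, 0, 0]
Positions: 0 1 2 3 4 5
Values:    0 0 0 1 0 0
Head at position 4
tape[4] = 0

0


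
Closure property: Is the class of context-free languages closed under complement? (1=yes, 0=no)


CFL closure properties:
  Closed under: union, concatenation, Kleene star
  NOT closed under: intersection, complement
Operation 'complement' is in not-closed list -> No (not closed)

0


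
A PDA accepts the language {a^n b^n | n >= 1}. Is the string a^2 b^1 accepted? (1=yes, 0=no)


Language requires equal numbers of a's and b's
PDA pushes for each 'a', pops for each 'b'
Number of a's = 2
Number of b's = 1
2 != 1 -> Reject

0


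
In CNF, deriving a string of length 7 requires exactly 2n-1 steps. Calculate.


Chomsky Normal Form derivation:
String length n = 7
Each step either:
  - Splits a nonterminal into two (n-1 such steps)
  - Converts a nonterminal to terminal (n such steps)
Total = (n-1) + n = 2n - 1
= 2(7) - 1
= 14 - 1
= 13

13


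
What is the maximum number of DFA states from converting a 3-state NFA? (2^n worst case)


NFA has 3 states
Subset construction: each DFA state = subset of NFA states
Maximum subsets = 2^3
2^3 = 8

8


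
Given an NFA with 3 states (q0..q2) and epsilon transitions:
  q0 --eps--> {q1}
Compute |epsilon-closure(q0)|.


Starting from q0
Initialize closure = {q0}
Follow epsilon from q0 -> add q1
Final closure: {q0, q1}
Size = 2

2


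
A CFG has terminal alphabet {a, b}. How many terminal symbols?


Terminal symbols: a, b
Counting each: a (#1), b (#2)
Total = 2

2


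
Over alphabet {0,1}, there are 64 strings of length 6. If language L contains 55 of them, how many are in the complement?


Alphabet: {0,1}
String length: 6
Total strings of length 6 = 2^6 = 64
Strings in L = 55
Complement = total - |L|
= 64 - 55
= 9

9


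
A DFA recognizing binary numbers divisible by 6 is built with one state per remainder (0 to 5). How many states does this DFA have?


Divisibility by 6 is tracked via the remainder mod 6: 0, 1, ..., 5
The construction assigns one state to each remainder
Number of remainders = 6

6


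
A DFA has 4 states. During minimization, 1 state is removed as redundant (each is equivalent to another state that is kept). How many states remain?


Original DFA: 4 states
Redundant states removed: 1
Minimized states = original - removed
= 4 - 1
= 3

3


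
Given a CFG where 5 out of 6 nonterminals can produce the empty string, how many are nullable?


Nonterminals: {S, A, B, C, D, E}
A nonterminal is nullable if it can derive epsilon
Counting nullable nonterminals: 5
Total nullable = 5

5


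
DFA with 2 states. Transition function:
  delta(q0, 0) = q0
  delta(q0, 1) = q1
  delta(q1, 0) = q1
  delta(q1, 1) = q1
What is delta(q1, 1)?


Looking up transition function:
delta(q1, 1) in the table
Row: q1, Column: 1
Result: q1

q1


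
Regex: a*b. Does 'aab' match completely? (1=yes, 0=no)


Pattern: a*b
String: 'aab'
Pattern requires: zero or more 'a's followed by exactly one 'b'
Found 2 leading 'a's
Remaining: 'b'
Remaining is exactly 'b' -> match
Result: 1

1


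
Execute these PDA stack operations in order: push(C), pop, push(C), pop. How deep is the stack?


Tracing stack operations:
  push(C) -> stack = [C], depth=1
  pop -> removed C, stack = [], depth=0
  push(C) -> stack = [C], depth=1
  pop -> removed C, stack = [], depth=0
Final depth = 0

0


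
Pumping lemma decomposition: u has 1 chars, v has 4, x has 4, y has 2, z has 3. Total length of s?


|s| = |u| + |v| + |x| + |y| + |z|
= 1 + 4 + 4 + 2 + 3
= 5 + 4 + 5
= 9 + 5
= 14

14


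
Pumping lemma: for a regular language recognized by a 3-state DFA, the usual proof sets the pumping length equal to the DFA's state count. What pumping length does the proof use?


Pumping lemma for regular languages (standard proof):
Take p = |Q|, the number of DFA states.
Any string of length >= |Q| passes through |Q|+1 states while reading its first |Q| symbols,
so by pigeonhole some state repeats, giving the loop that can be pumped.
Here |Q| = 3
Therefore the proof uses p = 3

3


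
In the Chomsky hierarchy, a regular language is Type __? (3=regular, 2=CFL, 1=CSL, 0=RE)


Chomsky hierarchy levels:
  Type 3: Regular (DFA/NFA/regex)
  Type 2: Context-free (PDA)
  Type 1: Context-sensitive
  Type 0: Recursively enumerable (TM)
'regular' corresponds to Type 3

3


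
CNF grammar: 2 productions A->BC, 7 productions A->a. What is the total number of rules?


CNF allows two rule forms:
  A -> BC (binary): 2 rules
  A -> a (terminal): 7 rules
Total = 2 + 7 = 9

9


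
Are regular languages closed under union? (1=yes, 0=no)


Regular languages are closed under:
- Union (DFA product construction)
- Intersection (DFA product construction)
- Complement (swap accept/reject states)
- Concatenation (NFA construction)
- Kleene star (NFA construction)
union is in this list
Therefore: closed

1


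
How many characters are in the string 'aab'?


String: 'aab'
Counting characters:
  'a' appears 2 time(s)
  'b' appears 1 time(s)
Total length = 2 + 1 = 3

3


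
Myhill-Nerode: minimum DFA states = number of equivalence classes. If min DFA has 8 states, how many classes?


Myhill-Nerode theorem:
Number of equivalence classes = number of states in minimal DFA
Minimal DFA states = 8
Therefore equivalence classes = 8

8


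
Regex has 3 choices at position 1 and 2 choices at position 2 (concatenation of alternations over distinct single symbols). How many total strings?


First group: 3 alternatives
Second group: 2 alternatives
Concatenation: each choice from group 1 pairs with each from group 2
Total = 3 x 2 = 6

6


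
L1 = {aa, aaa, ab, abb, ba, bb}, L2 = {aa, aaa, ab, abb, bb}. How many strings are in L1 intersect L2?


L1 = {aa, aaa, ab, abb, ba, bb}
L2 = {aa, aaa, ab, abb, bb}
Checking each string in L1 against L2:
  'aa': in L2? Yes
  'aaa': in L2? Yes
  'ab': in L2? Yes
  'abb': in L2? Yes
  'ba': in L2? No
  'bb': in L2? Yes
Intersection = {aa, aaa, ab, abb, bb}
|L1 ∩ L2| = 5

5


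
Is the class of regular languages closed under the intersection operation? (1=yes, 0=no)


Regular languages are closed under:
- Union (DFA product construction)
- Intersection (DFA product construction)
- Complement (swap accept/reject states)
- Concatenation (NFA construction)
- Kleene star (NFA construction)
intersection is in this list
Therefore: closed

1


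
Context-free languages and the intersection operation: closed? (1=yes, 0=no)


CFL closure properties:
  Closed under: union, concatenation, Kleene star
  NOT closed under: intersection, complement
Operation 'intersection' is in not-closed list -> No (not closed)

0


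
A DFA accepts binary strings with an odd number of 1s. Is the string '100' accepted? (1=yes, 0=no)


DFA has 2 states: q_even (start, accept=no) and q_odd
Processing string '100' character by character:
  Position 0: read '1', 1-count=1 -> q_odd
  Position 1: read '0', 1-count=1 -> q_odd (no change)
  Position 2: read '0', 1-count=1 -> q_odd (no change)
Final state: q_odd, total 1s = 1 (odd); the DFA requires an odd count -> accept

1


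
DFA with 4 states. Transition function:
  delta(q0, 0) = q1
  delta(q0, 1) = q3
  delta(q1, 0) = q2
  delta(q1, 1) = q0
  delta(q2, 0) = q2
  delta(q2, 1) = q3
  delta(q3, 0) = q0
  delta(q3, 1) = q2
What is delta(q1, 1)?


Looking up transition function:
delta(q1, 1) in the table
Row: q1, Column: 1
Result: q0

q0


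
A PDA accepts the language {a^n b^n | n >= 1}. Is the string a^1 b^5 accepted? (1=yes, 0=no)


Language requires equal numbers of a's and b's
PDA pushes for each 'a', pops for each 'b'
Number of a's = 1
Number of b's = 5
1 != 5 -> Reject

0


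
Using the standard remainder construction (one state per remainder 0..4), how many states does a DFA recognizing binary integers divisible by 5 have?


Divisibility by 5 is tracked via the remainder mod 5: 0, 1, ..., 4
The construction assigns one state to each remainder
Number of remainders = 5

5


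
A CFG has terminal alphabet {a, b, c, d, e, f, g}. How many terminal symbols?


Terminal symbols: a, b, c, d, e, f, g
Counting each: a (#1), b (#2), c (#3), d (#4), e (#5), f (#6), g (#7)
Total = 7

7


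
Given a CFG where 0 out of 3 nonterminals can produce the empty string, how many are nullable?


Nonterminals: {S, A, B}
A nonterminal is nullable if it can derive epsilon
Counting nullable nonterminals: 0
Total nullable = 0

0


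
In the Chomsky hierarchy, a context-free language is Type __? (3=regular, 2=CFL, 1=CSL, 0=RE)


Chomsky hierarchy levels:
  Type 3: Regular (DFA/NFA/regex)
  Type 2: Context-free (PDA)
  Type 1: Context-sensitive
  Type 0: Recursively enumerable (TM)
'context-free' corresponds to Type 2

2


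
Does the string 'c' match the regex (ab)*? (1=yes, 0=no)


Pattern: (ab)*
String: 'c'
Pattern requires: zero or more repetitions of 'ab'
Length 1 is odd -> cannot be (ab)* -> no match
Result: 0

0


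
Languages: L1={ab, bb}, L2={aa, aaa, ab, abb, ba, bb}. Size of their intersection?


L1 = {ab, bb}
L2 = {aa, aaa, ab, abb, ba, bb}
Checking each string in L1 against L2:
  'ab': in L2? Yes
  'bb': in L2? Yes
Intersection = {ab, bb}
|L1 ∩ L2| = 2

2


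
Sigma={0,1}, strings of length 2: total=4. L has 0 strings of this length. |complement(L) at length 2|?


Alphabet: {0,1}
String length: 2
Total strings of length 2 = 2^2 = 4
Strings in L = 0
Complement = total - |L|
= 4 - 0
= 4

4


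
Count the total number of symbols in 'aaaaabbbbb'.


String: 'aaaaabbbbb'
Counting characters:
  'a' appears 5 time(s)
  'b' appears 5 time(s)
Total length = 5 + 5 = 10

10


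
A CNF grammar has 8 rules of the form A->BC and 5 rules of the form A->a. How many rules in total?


CNF allows two rule forms:
  A -> BC (binary): 8 rules
  A -> a (terminal): 5 rules
Total = 8 + 5 = 13

13


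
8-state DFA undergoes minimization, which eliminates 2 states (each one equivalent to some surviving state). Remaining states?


Original DFA: 8 states
Redundant states removed: 2
Minimized states = original - removed
= 8 - 2
= 6

6


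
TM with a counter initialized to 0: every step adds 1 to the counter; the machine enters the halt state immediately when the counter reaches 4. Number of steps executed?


Counter starts at 0. Counting sequence:
  Step 1: counter = 1
  Step 2: counter = 2
  Step 3: counter = 3
  Step 4: counter = 4
Counter reached 4 -> halt
Total steps = 4

4


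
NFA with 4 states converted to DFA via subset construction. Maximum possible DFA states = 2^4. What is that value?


NFA has 4 states
Subset construction: each DFA state = subset of NFA states
Maximum subsets = 2^4
2^4 = 16

16


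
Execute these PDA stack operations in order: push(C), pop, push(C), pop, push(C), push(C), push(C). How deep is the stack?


Tracing stack operations:
  push(C) -> stack = [C], depth=1
  pop -> removed C, stack = [], depth=0
  push(C) -> stack = [C], depth=1
  pop -> removed C, stack = [], depth=0
  push(C) -> stack = [C], depth=1
  push(C) -> stack = [C,C], depth=2
  push(C) -> stack = [C,C,C], depth=3
Final depth = 3

3


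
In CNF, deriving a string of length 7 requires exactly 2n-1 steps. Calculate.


Chomsky Normal Form derivation:
String length n = 7
Each step either:
  - Splits a nonterminal into two (n-1 such steps)
  - Converts a nonterminal to terminal (n such steps)
Total = (n-1) + n = 2n - 1
= 2(7) - 1
= 14 - 1
= 13

13


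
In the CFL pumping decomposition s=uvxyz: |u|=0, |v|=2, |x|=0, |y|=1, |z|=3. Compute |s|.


|s| = |u| + |v| + |x| + |y| + |z|
= 0 + 2 + 0 + 1 + 3
= 2 + 0 + 4
= 2 + 4
= 6

6


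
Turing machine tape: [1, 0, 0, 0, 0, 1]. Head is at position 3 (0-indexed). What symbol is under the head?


Tape: [1, 0, 0, 0, 0, 1]
Positions: 0 1 2 3 4 5
Values:    1 0 0 0 0 1
Head at position 3
tape[3] = 0

0


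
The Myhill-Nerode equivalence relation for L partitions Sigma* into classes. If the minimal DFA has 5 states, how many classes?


Myhill-Nerode theorem:
Number of equivalence classes = number of states in minimal DFA
Minimal DFA states = 5
Therefore equivalence classes = 5

5


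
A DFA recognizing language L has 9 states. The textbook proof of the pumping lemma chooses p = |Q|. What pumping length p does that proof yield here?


Pumping lemma for regular languages (standard proof):
Take p = |Q|, the number of DFA states.
Any string of length >= |Q| passes through |Q|+1 states while reading its first |Q| symbols,
so by pigeonhole some state repeats, giving the loop that can be pumped.
Here |Q| = 9
Therefore the proof uses p = 9

9


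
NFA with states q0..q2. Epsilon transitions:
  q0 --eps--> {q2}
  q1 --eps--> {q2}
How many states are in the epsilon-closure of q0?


Starting from q0
Initialize closure = {q0}
Follow epsilon from q0 -> add q2
Final closure: {q0, q2}
Size = 2

2


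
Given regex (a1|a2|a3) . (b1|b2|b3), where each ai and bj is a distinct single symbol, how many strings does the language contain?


First group: 3 alternatives
Second group: 3 alternatives
Concatenation: each choice from group 1 pairs with each from group 2
Total = 3 x 3 = 9

9


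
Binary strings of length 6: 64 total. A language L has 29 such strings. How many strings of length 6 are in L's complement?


Alphabet: {0,1}
String length: 6
Total strings of length 6 = 2^6 = 64
Strings in L = 29
Complement = total - |L|
= 64 - 29
= 35

35


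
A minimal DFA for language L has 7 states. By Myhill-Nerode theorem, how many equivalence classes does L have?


Myhill-Nerode theorem:
Number of equivalence classes = number of states in minimal DFA
Minimal DFA states = 7
Therefore equivalence classes = 7

7


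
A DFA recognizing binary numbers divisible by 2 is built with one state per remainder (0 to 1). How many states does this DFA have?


Divisibility by 2 is tracked via the remainder mod 2: 0, 1, ..., 1
The construction assigns one state to each remainder
Number of remainders = 2

2


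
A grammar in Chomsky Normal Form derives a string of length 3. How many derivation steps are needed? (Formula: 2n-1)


Chomsky Normal Form derivation:
String length n = 3
Each step either:
  - Splits a nonterminal into two (n-1 such steps)
  - Converts a nonterminal to terminal (n such steps)
Total = (n-1) + n = 2n - 1
= 2(3) - 1
= 6 - 1
= 5

5


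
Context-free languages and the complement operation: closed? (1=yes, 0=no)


CFL closure properties:
  Closed under: union, concatenation, Kleene star
  NOT closed under: intersection, complement
Operation 'complement' is in not-closed list -> No (not closed)

0


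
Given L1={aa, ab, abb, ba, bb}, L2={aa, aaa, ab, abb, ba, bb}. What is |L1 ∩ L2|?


L1 = {aa, ab, abb, ba, bb}
L2 = {aa, aaa, ab, abb, ba, bb}
Checking each string in L1 against L2:
  'aa': in L2? Yes
  'ab': in L2? Yes
  'abb': in L2? Yes
  'ba': in L2? Yes
  'bb': in L2? Yes
Intersection = {aa, ab, abb, ba, bb}
|L1 ∩ L2| = 5

5


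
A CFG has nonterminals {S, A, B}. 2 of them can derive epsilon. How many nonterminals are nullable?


Nonterminals: {S, A, B}
A nonterminal is nullable if it can derive epsilon
Counting nullable nonterminals: 2
Total nullable = 2

2


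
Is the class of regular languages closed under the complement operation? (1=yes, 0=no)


Regular languages are closed under:
- Union (DFA product construction)
- Intersection (DFA product construction)
- Complement (swap accept/reject states)
- Concatenation (NFA construction)
- Kleene star (NFA construction)
complement is in this list
Therefore: closed

1


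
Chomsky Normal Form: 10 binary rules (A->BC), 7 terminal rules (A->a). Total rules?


CNF allows two rule forms:
  A -> BC (binary): 10 rules
  A -> a (terminal): 7 rules
Total = 10 + 7 = 17

17


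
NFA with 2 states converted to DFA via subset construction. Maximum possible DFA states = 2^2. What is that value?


NFA has 2 states
Subset construction: each DFA state = subset of NFA states
Maximum subsets = 2^2
2^2 = 4

4


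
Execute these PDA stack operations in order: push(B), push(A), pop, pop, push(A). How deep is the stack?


Tracing stack operations:
  push(B) -> stack = [B], depth=1
  push(A) -> stack = [B,A], depth=2
  pop -> removed A, stack = [B], depth=1
  pop -> removed B, stack = [], depth=0
  push(A) -> stack = [A], depth=1
Final depth = 1

1


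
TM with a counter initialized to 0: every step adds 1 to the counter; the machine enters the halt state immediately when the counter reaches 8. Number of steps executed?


Counter starts at 0. Counting sequence:
  Step 1: counter = 1
  Step 2: counter = 2
  Step 3: counter = 3
  Step 4: counter = 4
  Step 5: counter = 5
  Step 6: counter = 6
  Step 7: counter = 7
  Step 8: counter = 8
Counter reached 8 -> halt
Total steps = 8

8


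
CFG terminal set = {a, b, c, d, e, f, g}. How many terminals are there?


Terminal symbols: a, b, c, d, e, f, g
Counting each: a (#1), b (#2), c (#3), d (#4), e (#5), f (#6), g (#7)
Total = 7

7


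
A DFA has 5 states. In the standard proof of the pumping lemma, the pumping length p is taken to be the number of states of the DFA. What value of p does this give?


Pumping lemma for regular languages (standard proof):
Take p = |Q|, the number of DFA states.
Any string of length >= |Q| passes through |Q|+1 states while reading its first |Q| symbols,
so by pigeonhole some state repeats, giving the loop that can be pumped.
Here |Q| = 5
Therefore the proof uses p = 5

5


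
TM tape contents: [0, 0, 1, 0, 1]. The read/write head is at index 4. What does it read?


Tape: [0, 0, 1, 0, 1]
Positions: 0 1 2 3 4
Values:    0 0 1 0 1
Head at position 4
tape[4] = 1

1


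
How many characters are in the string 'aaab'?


String: 'aaab'
Counting characters:
  'a' appears 3 time(s)
  'b' appears 1 time(s)
Total length = 3 + 1 = 4

4


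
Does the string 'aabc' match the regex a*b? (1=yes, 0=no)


Pattern: a*b
String: 'aabc'
Pattern requires: zero or more 'a's followed by exactly one 'b'
Found 2 leading 'a's
Remaining: 'bc'
Remaining is not 'b' -> no match
Result: 0

0


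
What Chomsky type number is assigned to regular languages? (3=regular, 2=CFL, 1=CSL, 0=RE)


Chomsky hierarchy levels:
  Type 3: Regular (DFA/NFA/regex)
  Type 2: Context-free (PDA)
  Type 1: Context-sensitive
  Type 0: Recursively enumerable (TM)
'regular' corresponds to Type 3

3


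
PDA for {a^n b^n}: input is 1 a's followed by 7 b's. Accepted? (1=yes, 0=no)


Language requires equal numbers of a's and b's
PDA pushes for each 'a', pops for each 'b'
Number of a's = 1
Number of b's = 7
1 != 7 -> Reject

0


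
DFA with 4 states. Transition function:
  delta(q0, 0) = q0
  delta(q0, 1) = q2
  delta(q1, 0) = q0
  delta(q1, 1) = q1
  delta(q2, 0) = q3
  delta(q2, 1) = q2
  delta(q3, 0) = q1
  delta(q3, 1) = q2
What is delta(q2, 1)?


Looking up transition function:
delta(q2, 1) in the table
Row: q2, Column: 1
Result: q2

q2


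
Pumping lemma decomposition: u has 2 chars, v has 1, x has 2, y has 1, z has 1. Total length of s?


|s| = |u| + |v| + |x| + |y| + |z|
= 2 + 1 + 2 + 1 + 1
= 3 + 2 + 2
= 5 + 2
= 7

7


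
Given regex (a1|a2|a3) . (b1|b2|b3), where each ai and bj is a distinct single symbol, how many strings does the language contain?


First group: 3 alternatives
Second group: 3 alternatives
Concatenation: each choice from group 1 pairs with each from group 2
Total = 3 x 3 = 9

9


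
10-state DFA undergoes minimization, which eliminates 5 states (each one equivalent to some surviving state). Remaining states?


Original DFA: 10 states
Redundant states removed: 5
Minimized states = original - removed
= 10 - 5
= 5

5


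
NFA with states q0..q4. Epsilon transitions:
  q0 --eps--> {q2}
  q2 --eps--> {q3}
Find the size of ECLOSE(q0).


Starting from q0
Initialize closure = {q0}
Follow epsilon from q0 -> add q2
Follow epsilon from q2 -> add q3
Final closure: {q0, q2, q3}
Size = 3

3


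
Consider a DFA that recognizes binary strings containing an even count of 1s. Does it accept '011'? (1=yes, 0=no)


DFA has 2 states: q_even (start, accept=yes) and q_odd
Processing string '011' character by character:
  Position 0: read '0', 1-count=0 -> q_even (no change)
  Position 1: read '1', 1-count=1 -> q_odd
  Position 2: read '1', 1-count=2 -> q_even
Final state: q_even, total 1s = 2 (even); the DFA requires an even count -> accept

1


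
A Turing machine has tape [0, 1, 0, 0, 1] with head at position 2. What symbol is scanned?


Tape: [0, 1, 0, 0, 1]
Positions: 0 1 2 3 4
Values:    0 1 0 0 1
Head at position 2
tape[2] = 0

0


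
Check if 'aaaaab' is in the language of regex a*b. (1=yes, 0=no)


Pattern: a*b
String: 'aaaaab'
Pattern requires: zero or more 'a's followed by exactly one 'b'
Found 5 leading 'a's
Remaining: 'b'
Remaining is exactly 'b' -> match
Result: 1

1


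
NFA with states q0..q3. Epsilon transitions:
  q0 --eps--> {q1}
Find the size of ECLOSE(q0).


Starting from q0
Initialize closure = {q0}
Follow epsilon from q0 -> add q1
Final closure: {q0, q1}
Size = 2

2


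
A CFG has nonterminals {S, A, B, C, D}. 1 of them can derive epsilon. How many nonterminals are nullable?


Nonterminals: {S, A, B, C, D}
A nonterminal is nullable if it can derive epsilon
Counting nullable nonterminals: 1
Total nullable = 1

1


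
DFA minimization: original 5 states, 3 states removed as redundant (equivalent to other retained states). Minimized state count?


Original DFA: 5 states
Redundant states removed: 3
Minimized states = original - removed
= 5 - 3
= 2

2


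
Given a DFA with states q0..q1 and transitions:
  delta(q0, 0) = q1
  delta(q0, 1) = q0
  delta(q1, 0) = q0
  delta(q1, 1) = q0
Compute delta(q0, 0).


Looking up transition function:
delta(q0, 0) in the table
Row: q0, Column: 0
Result: q1

q1


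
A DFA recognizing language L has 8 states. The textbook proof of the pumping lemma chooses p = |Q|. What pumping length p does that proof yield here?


Pumping lemma for regular languages (standard proof):
Take p = |Q|, the number of DFA states.
Any string of length >= |Q| passes through |Q|+1 states while reading its first |Q| symbols,
so by pigeonhole some state repeats, giving the loop that can be pumped.
Here |Q| = 8
Therefore the proof uses p = 8

8


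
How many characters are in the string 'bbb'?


String: 'bbb'
Counting characters:
  'b' appears 3 time(s)
Total length = 0 + 3 = 3

3


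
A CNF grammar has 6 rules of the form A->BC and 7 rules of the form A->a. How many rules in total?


CNF allows two rule forms:
  A -> BC (binary): 6 rules
  A -> a (terminal): 7 rules
Total = 6 + 7 = 13

13


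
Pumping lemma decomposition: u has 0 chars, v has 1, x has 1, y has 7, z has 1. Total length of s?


|s| = |u| + |v| + |x| + |y| + |z|
= 0 + 1 + 1 + 7 + 1
= 1 + 1 + 8
= 2 + 8
= 10

10


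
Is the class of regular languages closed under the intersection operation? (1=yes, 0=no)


Regular languages are closed under:
- Union (DFA product construction)
- Intersection (DFA product construction)
- Complement (swap accept/reject states)
- Concatenation (NFA construction)
- Kleene star (NFA construction)
intersection is in this list
Therefore: closed

1
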